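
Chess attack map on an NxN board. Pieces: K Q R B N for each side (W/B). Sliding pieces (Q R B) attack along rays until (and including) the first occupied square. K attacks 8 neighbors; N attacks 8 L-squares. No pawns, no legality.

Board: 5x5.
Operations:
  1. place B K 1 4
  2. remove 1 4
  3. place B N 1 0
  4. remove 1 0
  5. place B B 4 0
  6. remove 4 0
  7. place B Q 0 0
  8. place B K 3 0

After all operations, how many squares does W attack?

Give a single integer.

Answer: 0

Derivation:
Op 1: place BK@(1,4)
Op 2: remove (1,4)
Op 3: place BN@(1,0)
Op 4: remove (1,0)
Op 5: place BB@(4,0)
Op 6: remove (4,0)
Op 7: place BQ@(0,0)
Op 8: place BK@(3,0)
Per-piece attacks for W:
Union (0 distinct): (none)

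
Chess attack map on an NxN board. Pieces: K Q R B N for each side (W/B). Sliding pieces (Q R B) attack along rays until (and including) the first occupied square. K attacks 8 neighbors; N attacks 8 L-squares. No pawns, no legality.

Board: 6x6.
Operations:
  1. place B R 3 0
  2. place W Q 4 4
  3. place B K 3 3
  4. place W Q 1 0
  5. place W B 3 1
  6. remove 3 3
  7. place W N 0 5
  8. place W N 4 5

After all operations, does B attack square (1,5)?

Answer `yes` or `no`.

Op 1: place BR@(3,0)
Op 2: place WQ@(4,4)
Op 3: place BK@(3,3)
Op 4: place WQ@(1,0)
Op 5: place WB@(3,1)
Op 6: remove (3,3)
Op 7: place WN@(0,5)
Op 8: place WN@(4,5)
Per-piece attacks for B:
  BR@(3,0): attacks (3,1) (4,0) (5,0) (2,0) (1,0) [ray(0,1) blocked at (3,1); ray(-1,0) blocked at (1,0)]
B attacks (1,5): no

Answer: no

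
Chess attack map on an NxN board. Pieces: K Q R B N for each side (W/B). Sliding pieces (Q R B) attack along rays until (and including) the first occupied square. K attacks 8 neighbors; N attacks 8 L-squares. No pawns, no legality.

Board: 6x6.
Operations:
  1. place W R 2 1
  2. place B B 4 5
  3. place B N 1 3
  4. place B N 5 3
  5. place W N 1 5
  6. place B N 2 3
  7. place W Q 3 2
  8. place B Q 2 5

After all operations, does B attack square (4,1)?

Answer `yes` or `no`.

Answer: yes

Derivation:
Op 1: place WR@(2,1)
Op 2: place BB@(4,5)
Op 3: place BN@(1,3)
Op 4: place BN@(5,3)
Op 5: place WN@(1,5)
Op 6: place BN@(2,3)
Op 7: place WQ@(3,2)
Op 8: place BQ@(2,5)
Per-piece attacks for B:
  BN@(1,3): attacks (2,5) (3,4) (0,5) (2,1) (3,2) (0,1)
  BN@(2,3): attacks (3,5) (4,4) (1,5) (0,4) (3,1) (4,2) (1,1) (0,2)
  BQ@(2,5): attacks (2,4) (2,3) (3,5) (4,5) (1,5) (3,4) (4,3) (5,2) (1,4) (0,3) [ray(0,-1) blocked at (2,3); ray(1,0) blocked at (4,5); ray(-1,0) blocked at (1,5)]
  BB@(4,5): attacks (5,4) (3,4) (2,3) [ray(-1,-1) blocked at (2,3)]
  BN@(5,3): attacks (4,5) (3,4) (4,1) (3,2)
B attacks (4,1): yes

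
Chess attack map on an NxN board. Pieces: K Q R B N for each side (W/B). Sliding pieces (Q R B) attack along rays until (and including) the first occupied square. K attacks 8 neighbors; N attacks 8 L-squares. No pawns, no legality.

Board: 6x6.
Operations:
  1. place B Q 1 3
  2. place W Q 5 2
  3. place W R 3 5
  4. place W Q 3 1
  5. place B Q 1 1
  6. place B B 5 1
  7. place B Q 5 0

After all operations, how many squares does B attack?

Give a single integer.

Answer: 30

Derivation:
Op 1: place BQ@(1,3)
Op 2: place WQ@(5,2)
Op 3: place WR@(3,5)
Op 4: place WQ@(3,1)
Op 5: place BQ@(1,1)
Op 6: place BB@(5,1)
Op 7: place BQ@(5,0)
Per-piece attacks for B:
  BQ@(1,1): attacks (1,2) (1,3) (1,0) (2,1) (3,1) (0,1) (2,2) (3,3) (4,4) (5,5) (2,0) (0,2) (0,0) [ray(0,1) blocked at (1,3); ray(1,0) blocked at (3,1)]
  BQ@(1,3): attacks (1,4) (1,5) (1,2) (1,1) (2,3) (3,3) (4,3) (5,3) (0,3) (2,4) (3,5) (2,2) (3,1) (0,4) (0,2) [ray(0,-1) blocked at (1,1); ray(1,1) blocked at (3,5); ray(1,-1) blocked at (3,1)]
  BQ@(5,0): attacks (5,1) (4,0) (3,0) (2,0) (1,0) (0,0) (4,1) (3,2) (2,3) (1,4) (0,5) [ray(0,1) blocked at (5,1)]
  BB@(5,1): attacks (4,2) (3,3) (2,4) (1,5) (4,0)
Union (30 distinct): (0,0) (0,1) (0,2) (0,3) (0,4) (0,5) (1,0) (1,1) (1,2) (1,3) (1,4) (1,5) (2,0) (2,1) (2,2) (2,3) (2,4) (3,0) (3,1) (3,2) (3,3) (3,5) (4,0) (4,1) (4,2) (4,3) (4,4) (5,1) (5,3) (5,5)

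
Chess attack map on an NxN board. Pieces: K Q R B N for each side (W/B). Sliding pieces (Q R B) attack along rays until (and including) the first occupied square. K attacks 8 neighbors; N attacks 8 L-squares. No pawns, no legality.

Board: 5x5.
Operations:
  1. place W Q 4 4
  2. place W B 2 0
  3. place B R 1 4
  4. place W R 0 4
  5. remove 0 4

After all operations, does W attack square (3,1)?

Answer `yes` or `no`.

Answer: yes

Derivation:
Op 1: place WQ@(4,4)
Op 2: place WB@(2,0)
Op 3: place BR@(1,4)
Op 4: place WR@(0,4)
Op 5: remove (0,4)
Per-piece attacks for W:
  WB@(2,0): attacks (3,1) (4,2) (1,1) (0,2)
  WQ@(4,4): attacks (4,3) (4,2) (4,1) (4,0) (3,4) (2,4) (1,4) (3,3) (2,2) (1,1) (0,0) [ray(-1,0) blocked at (1,4)]
W attacks (3,1): yes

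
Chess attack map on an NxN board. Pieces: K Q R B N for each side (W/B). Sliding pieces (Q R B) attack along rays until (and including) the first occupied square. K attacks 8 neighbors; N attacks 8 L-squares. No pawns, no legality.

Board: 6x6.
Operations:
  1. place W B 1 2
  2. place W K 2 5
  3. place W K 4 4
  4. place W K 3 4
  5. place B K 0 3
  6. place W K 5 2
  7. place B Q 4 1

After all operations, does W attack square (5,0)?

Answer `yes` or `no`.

Answer: no

Derivation:
Op 1: place WB@(1,2)
Op 2: place WK@(2,5)
Op 3: place WK@(4,4)
Op 4: place WK@(3,4)
Op 5: place BK@(0,3)
Op 6: place WK@(5,2)
Op 7: place BQ@(4,1)
Per-piece attacks for W:
  WB@(1,2): attacks (2,3) (3,4) (2,1) (3,0) (0,3) (0,1) [ray(1,1) blocked at (3,4); ray(-1,1) blocked at (0,3)]
  WK@(2,5): attacks (2,4) (3,5) (1,5) (3,4) (1,4)
  WK@(3,4): attacks (3,5) (3,3) (4,4) (2,4) (4,5) (4,3) (2,5) (2,3)
  WK@(4,4): attacks (4,5) (4,3) (5,4) (3,4) (5,5) (5,3) (3,5) (3,3)
  WK@(5,2): attacks (5,3) (5,1) (4,2) (4,3) (4,1)
W attacks (5,0): no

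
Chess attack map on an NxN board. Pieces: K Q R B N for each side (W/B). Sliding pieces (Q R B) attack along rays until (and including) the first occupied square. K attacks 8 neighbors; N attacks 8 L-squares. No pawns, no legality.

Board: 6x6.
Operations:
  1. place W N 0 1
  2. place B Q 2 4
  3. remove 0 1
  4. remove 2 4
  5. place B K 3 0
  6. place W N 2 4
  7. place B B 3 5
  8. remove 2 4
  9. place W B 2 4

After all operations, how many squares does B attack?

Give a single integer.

Op 1: place WN@(0,1)
Op 2: place BQ@(2,4)
Op 3: remove (0,1)
Op 4: remove (2,4)
Op 5: place BK@(3,0)
Op 6: place WN@(2,4)
Op 7: place BB@(3,5)
Op 8: remove (2,4)
Op 9: place WB@(2,4)
Per-piece attacks for B:
  BK@(3,0): attacks (3,1) (4,0) (2,0) (4,1) (2,1)
  BB@(3,5): attacks (4,4) (5,3) (2,4) [ray(-1,-1) blocked at (2,4)]
Union (8 distinct): (2,0) (2,1) (2,4) (3,1) (4,0) (4,1) (4,4) (5,3)

Answer: 8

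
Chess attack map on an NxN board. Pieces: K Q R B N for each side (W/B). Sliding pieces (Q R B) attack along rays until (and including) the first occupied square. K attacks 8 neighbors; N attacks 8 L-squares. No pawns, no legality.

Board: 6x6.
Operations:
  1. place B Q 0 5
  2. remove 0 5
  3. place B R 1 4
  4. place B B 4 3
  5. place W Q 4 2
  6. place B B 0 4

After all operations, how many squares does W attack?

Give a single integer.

Answer: 15

Derivation:
Op 1: place BQ@(0,5)
Op 2: remove (0,5)
Op 3: place BR@(1,4)
Op 4: place BB@(4,3)
Op 5: place WQ@(4,2)
Op 6: place BB@(0,4)
Per-piece attacks for W:
  WQ@(4,2): attacks (4,3) (4,1) (4,0) (5,2) (3,2) (2,2) (1,2) (0,2) (5,3) (5,1) (3,3) (2,4) (1,5) (3,1) (2,0) [ray(0,1) blocked at (4,3)]
Union (15 distinct): (0,2) (1,2) (1,5) (2,0) (2,2) (2,4) (3,1) (3,2) (3,3) (4,0) (4,1) (4,3) (5,1) (5,2) (5,3)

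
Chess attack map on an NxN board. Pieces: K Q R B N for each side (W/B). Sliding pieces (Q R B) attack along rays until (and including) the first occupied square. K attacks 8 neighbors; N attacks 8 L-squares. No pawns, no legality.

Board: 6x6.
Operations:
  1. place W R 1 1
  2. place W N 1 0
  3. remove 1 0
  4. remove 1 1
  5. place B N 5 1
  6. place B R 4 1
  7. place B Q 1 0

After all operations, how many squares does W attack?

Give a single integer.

Op 1: place WR@(1,1)
Op 2: place WN@(1,0)
Op 3: remove (1,0)
Op 4: remove (1,1)
Op 5: place BN@(5,1)
Op 6: place BR@(4,1)
Op 7: place BQ@(1,0)
Per-piece attacks for W:
Union (0 distinct): (none)

Answer: 0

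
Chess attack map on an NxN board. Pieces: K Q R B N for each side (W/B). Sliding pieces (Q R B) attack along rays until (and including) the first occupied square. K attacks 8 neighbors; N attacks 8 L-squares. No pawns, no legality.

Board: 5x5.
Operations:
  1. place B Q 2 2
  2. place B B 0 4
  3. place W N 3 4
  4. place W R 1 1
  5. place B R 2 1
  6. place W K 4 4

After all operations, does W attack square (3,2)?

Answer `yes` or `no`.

Answer: no

Derivation:
Op 1: place BQ@(2,2)
Op 2: place BB@(0,4)
Op 3: place WN@(3,4)
Op 4: place WR@(1,1)
Op 5: place BR@(2,1)
Op 6: place WK@(4,4)
Per-piece attacks for W:
  WR@(1,1): attacks (1,2) (1,3) (1,4) (1,0) (2,1) (0,1) [ray(1,0) blocked at (2,1)]
  WN@(3,4): attacks (4,2) (2,2) (1,3)
  WK@(4,4): attacks (4,3) (3,4) (3,3)
W attacks (3,2): no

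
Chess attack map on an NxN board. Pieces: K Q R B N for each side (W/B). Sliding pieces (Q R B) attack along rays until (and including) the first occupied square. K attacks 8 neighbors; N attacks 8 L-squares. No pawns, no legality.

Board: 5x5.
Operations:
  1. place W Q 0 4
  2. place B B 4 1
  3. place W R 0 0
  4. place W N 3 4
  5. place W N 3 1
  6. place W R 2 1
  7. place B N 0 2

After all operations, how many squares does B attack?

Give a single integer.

Op 1: place WQ@(0,4)
Op 2: place BB@(4,1)
Op 3: place WR@(0,0)
Op 4: place WN@(3,4)
Op 5: place WN@(3,1)
Op 6: place WR@(2,1)
Op 7: place BN@(0,2)
Per-piece attacks for B:
  BN@(0,2): attacks (1,4) (2,3) (1,0) (2,1)
  BB@(4,1): attacks (3,2) (2,3) (1,4) (3,0)
Union (6 distinct): (1,0) (1,4) (2,1) (2,3) (3,0) (3,2)

Answer: 6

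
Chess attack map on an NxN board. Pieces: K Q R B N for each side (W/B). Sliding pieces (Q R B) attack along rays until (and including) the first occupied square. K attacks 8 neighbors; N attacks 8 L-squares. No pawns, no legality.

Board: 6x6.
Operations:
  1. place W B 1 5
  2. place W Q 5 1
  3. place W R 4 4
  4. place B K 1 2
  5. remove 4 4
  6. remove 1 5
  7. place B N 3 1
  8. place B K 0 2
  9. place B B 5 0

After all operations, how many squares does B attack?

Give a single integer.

Answer: 17

Derivation:
Op 1: place WB@(1,5)
Op 2: place WQ@(5,1)
Op 3: place WR@(4,4)
Op 4: place BK@(1,2)
Op 5: remove (4,4)
Op 6: remove (1,5)
Op 7: place BN@(3,1)
Op 8: place BK@(0,2)
Op 9: place BB@(5,0)
Per-piece attacks for B:
  BK@(0,2): attacks (0,3) (0,1) (1,2) (1,3) (1,1)
  BK@(1,2): attacks (1,3) (1,1) (2,2) (0,2) (2,3) (2,1) (0,3) (0,1)
  BN@(3,1): attacks (4,3) (5,2) (2,3) (1,2) (5,0) (1,0)
  BB@(5,0): attacks (4,1) (3,2) (2,3) (1,4) (0,5)
Union (17 distinct): (0,1) (0,2) (0,3) (0,5) (1,0) (1,1) (1,2) (1,3) (1,4) (2,1) (2,2) (2,3) (3,2) (4,1) (4,3) (5,0) (5,2)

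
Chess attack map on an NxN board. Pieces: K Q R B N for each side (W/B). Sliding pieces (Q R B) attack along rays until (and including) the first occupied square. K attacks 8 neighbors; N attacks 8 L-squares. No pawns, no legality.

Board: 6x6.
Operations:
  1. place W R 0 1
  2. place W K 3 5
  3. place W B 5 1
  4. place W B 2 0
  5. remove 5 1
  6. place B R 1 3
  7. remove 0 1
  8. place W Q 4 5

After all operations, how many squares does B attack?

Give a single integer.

Op 1: place WR@(0,1)
Op 2: place WK@(3,5)
Op 3: place WB@(5,1)
Op 4: place WB@(2,0)
Op 5: remove (5,1)
Op 6: place BR@(1,3)
Op 7: remove (0,1)
Op 8: place WQ@(4,5)
Per-piece attacks for B:
  BR@(1,3): attacks (1,4) (1,5) (1,2) (1,1) (1,0) (2,3) (3,3) (4,3) (5,3) (0,3)
Union (10 distinct): (0,3) (1,0) (1,1) (1,2) (1,4) (1,5) (2,3) (3,3) (4,3) (5,3)

Answer: 10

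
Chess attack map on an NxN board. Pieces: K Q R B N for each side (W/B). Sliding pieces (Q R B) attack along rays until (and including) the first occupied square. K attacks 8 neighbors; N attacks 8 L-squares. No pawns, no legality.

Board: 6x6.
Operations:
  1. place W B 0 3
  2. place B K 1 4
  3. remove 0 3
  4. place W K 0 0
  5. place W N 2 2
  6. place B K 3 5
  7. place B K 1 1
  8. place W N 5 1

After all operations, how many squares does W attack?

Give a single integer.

Op 1: place WB@(0,3)
Op 2: place BK@(1,4)
Op 3: remove (0,3)
Op 4: place WK@(0,0)
Op 5: place WN@(2,2)
Op 6: place BK@(3,5)
Op 7: place BK@(1,1)
Op 8: place WN@(5,1)
Per-piece attacks for W:
  WK@(0,0): attacks (0,1) (1,0) (1,1)
  WN@(2,2): attacks (3,4) (4,3) (1,4) (0,3) (3,0) (4,1) (1,0) (0,1)
  WN@(5,1): attacks (4,3) (3,2) (3,0)
Union (10 distinct): (0,1) (0,3) (1,0) (1,1) (1,4) (3,0) (3,2) (3,4) (4,1) (4,3)

Answer: 10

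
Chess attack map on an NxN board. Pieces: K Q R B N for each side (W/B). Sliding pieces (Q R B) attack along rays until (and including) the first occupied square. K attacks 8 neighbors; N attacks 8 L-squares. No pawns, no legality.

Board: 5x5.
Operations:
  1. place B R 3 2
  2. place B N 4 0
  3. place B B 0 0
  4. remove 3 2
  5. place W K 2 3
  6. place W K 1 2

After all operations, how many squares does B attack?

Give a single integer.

Op 1: place BR@(3,2)
Op 2: place BN@(4,0)
Op 3: place BB@(0,0)
Op 4: remove (3,2)
Op 5: place WK@(2,3)
Op 6: place WK@(1,2)
Per-piece attacks for B:
  BB@(0,0): attacks (1,1) (2,2) (3,3) (4,4)
  BN@(4,0): attacks (3,2) (2,1)
Union (6 distinct): (1,1) (2,1) (2,2) (3,2) (3,3) (4,4)

Answer: 6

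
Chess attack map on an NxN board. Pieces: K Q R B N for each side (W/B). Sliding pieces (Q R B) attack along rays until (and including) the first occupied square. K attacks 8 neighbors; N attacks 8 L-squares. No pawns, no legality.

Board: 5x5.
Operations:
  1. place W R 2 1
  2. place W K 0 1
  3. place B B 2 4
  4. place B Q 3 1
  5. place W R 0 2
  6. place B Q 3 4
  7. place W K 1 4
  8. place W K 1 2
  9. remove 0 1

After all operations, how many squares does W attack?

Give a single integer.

Answer: 14

Derivation:
Op 1: place WR@(2,1)
Op 2: place WK@(0,1)
Op 3: place BB@(2,4)
Op 4: place BQ@(3,1)
Op 5: place WR@(0,2)
Op 6: place BQ@(3,4)
Op 7: place WK@(1,4)
Op 8: place WK@(1,2)
Op 9: remove (0,1)
Per-piece attacks for W:
  WR@(0,2): attacks (0,3) (0,4) (0,1) (0,0) (1,2) [ray(1,0) blocked at (1,2)]
  WK@(1,2): attacks (1,3) (1,1) (2,2) (0,2) (2,3) (2,1) (0,3) (0,1)
  WK@(1,4): attacks (1,3) (2,4) (0,4) (2,3) (0,3)
  WR@(2,1): attacks (2,2) (2,3) (2,4) (2,0) (3,1) (1,1) (0,1) [ray(0,1) blocked at (2,4); ray(1,0) blocked at (3,1)]
Union (14 distinct): (0,0) (0,1) (0,2) (0,3) (0,4) (1,1) (1,2) (1,3) (2,0) (2,1) (2,2) (2,3) (2,4) (3,1)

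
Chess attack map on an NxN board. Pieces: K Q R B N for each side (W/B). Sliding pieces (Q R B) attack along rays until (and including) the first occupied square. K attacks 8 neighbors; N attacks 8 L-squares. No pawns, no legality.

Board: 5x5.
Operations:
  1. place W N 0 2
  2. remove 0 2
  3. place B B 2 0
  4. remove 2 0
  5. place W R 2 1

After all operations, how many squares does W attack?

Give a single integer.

Op 1: place WN@(0,2)
Op 2: remove (0,2)
Op 3: place BB@(2,0)
Op 4: remove (2,0)
Op 5: place WR@(2,1)
Per-piece attacks for W:
  WR@(2,1): attacks (2,2) (2,3) (2,4) (2,0) (3,1) (4,1) (1,1) (0,1)
Union (8 distinct): (0,1) (1,1) (2,0) (2,2) (2,3) (2,4) (3,1) (4,1)

Answer: 8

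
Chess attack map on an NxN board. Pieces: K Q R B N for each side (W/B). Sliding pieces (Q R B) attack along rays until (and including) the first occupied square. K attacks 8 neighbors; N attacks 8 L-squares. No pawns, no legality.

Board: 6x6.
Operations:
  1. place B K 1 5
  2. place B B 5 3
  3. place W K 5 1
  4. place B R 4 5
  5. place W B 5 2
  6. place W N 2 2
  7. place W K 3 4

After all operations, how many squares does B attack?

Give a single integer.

Op 1: place BK@(1,5)
Op 2: place BB@(5,3)
Op 3: place WK@(5,1)
Op 4: place BR@(4,5)
Op 5: place WB@(5,2)
Op 6: place WN@(2,2)
Op 7: place WK@(3,4)
Per-piece attacks for B:
  BK@(1,5): attacks (1,4) (2,5) (0,5) (2,4) (0,4)
  BR@(4,5): attacks (4,4) (4,3) (4,2) (4,1) (4,0) (5,5) (3,5) (2,5) (1,5) [ray(-1,0) blocked at (1,5)]
  BB@(5,3): attacks (4,4) (3,5) (4,2) (3,1) (2,0)
Union (15 distinct): (0,4) (0,5) (1,4) (1,5) (2,0) (2,4) (2,5) (3,1) (3,5) (4,0) (4,1) (4,2) (4,3) (4,4) (5,5)

Answer: 15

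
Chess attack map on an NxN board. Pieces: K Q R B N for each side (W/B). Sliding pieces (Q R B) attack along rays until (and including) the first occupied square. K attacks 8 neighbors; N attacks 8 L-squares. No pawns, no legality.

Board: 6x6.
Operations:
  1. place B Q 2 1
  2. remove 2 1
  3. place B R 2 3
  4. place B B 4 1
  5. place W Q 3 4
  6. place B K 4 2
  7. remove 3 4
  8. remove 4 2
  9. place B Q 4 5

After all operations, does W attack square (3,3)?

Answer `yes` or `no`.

Op 1: place BQ@(2,1)
Op 2: remove (2,1)
Op 3: place BR@(2,3)
Op 4: place BB@(4,1)
Op 5: place WQ@(3,4)
Op 6: place BK@(4,2)
Op 7: remove (3,4)
Op 8: remove (4,2)
Op 9: place BQ@(4,5)
Per-piece attacks for W:
W attacks (3,3): no

Answer: no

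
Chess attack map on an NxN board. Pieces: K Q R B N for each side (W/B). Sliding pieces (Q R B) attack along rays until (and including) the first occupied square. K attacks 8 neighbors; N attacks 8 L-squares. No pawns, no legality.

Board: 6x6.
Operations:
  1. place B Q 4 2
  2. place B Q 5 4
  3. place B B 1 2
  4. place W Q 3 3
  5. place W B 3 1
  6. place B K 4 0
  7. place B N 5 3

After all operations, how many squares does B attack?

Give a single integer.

Answer: 25

Derivation:
Op 1: place BQ@(4,2)
Op 2: place BQ@(5,4)
Op 3: place BB@(1,2)
Op 4: place WQ@(3,3)
Op 5: place WB@(3,1)
Op 6: place BK@(4,0)
Op 7: place BN@(5,3)
Per-piece attacks for B:
  BB@(1,2): attacks (2,3) (3,4) (4,5) (2,1) (3,0) (0,3) (0,1)
  BK@(4,0): attacks (4,1) (5,0) (3,0) (5,1) (3,1)
  BQ@(4,2): attacks (4,3) (4,4) (4,5) (4,1) (4,0) (5,2) (3,2) (2,2) (1,2) (5,3) (5,1) (3,3) (3,1) [ray(0,-1) blocked at (4,0); ray(-1,0) blocked at (1,2); ray(1,1) blocked at (5,3); ray(-1,1) blocked at (3,3); ray(-1,-1) blocked at (3,1)]
  BN@(5,3): attacks (4,5) (3,4) (4,1) (3,2)
  BQ@(5,4): attacks (5,5) (5,3) (4,4) (3,4) (2,4) (1,4) (0,4) (4,5) (4,3) (3,2) (2,1) (1,0) [ray(0,-1) blocked at (5,3)]
Union (25 distinct): (0,1) (0,3) (0,4) (1,0) (1,2) (1,4) (2,1) (2,2) (2,3) (2,4) (3,0) (3,1) (3,2) (3,3) (3,4) (4,0) (4,1) (4,3) (4,4) (4,5) (5,0) (5,1) (5,2) (5,3) (5,5)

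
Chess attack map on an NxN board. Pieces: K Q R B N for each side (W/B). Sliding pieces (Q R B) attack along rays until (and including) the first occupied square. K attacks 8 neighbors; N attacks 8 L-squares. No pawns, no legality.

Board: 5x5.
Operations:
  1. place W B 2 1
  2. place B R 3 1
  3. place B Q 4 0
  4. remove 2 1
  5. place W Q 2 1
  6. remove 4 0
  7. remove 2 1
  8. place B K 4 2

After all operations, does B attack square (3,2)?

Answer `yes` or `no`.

Op 1: place WB@(2,1)
Op 2: place BR@(3,1)
Op 3: place BQ@(4,0)
Op 4: remove (2,1)
Op 5: place WQ@(2,1)
Op 6: remove (4,0)
Op 7: remove (2,1)
Op 8: place BK@(4,2)
Per-piece attacks for B:
  BR@(3,1): attacks (3,2) (3,3) (3,4) (3,0) (4,1) (2,1) (1,1) (0,1)
  BK@(4,2): attacks (4,3) (4,1) (3,2) (3,3) (3,1)
B attacks (3,2): yes

Answer: yes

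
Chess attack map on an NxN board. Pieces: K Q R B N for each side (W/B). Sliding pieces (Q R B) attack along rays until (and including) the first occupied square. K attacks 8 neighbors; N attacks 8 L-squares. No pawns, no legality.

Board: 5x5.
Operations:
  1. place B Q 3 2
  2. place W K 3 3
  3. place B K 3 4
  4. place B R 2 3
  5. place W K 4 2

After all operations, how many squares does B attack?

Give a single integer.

Op 1: place BQ@(3,2)
Op 2: place WK@(3,3)
Op 3: place BK@(3,4)
Op 4: place BR@(2,3)
Op 5: place WK@(4,2)
Per-piece attacks for B:
  BR@(2,3): attacks (2,4) (2,2) (2,1) (2,0) (3,3) (1,3) (0,3) [ray(1,0) blocked at (3,3)]
  BQ@(3,2): attacks (3,3) (3,1) (3,0) (4,2) (2,2) (1,2) (0,2) (4,3) (4,1) (2,3) (2,1) (1,0) [ray(0,1) blocked at (3,3); ray(1,0) blocked at (4,2); ray(-1,1) blocked at (2,3)]
  BK@(3,4): attacks (3,3) (4,4) (2,4) (4,3) (2,3)
Union (17 distinct): (0,2) (0,3) (1,0) (1,2) (1,3) (2,0) (2,1) (2,2) (2,3) (2,4) (3,0) (3,1) (3,3) (4,1) (4,2) (4,3) (4,4)

Answer: 17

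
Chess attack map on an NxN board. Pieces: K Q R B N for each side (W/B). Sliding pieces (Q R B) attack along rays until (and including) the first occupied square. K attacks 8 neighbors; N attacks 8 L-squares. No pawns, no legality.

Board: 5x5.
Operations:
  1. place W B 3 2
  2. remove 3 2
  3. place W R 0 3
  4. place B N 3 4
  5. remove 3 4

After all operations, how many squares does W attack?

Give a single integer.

Answer: 8

Derivation:
Op 1: place WB@(3,2)
Op 2: remove (3,2)
Op 3: place WR@(0,3)
Op 4: place BN@(3,4)
Op 5: remove (3,4)
Per-piece attacks for W:
  WR@(0,3): attacks (0,4) (0,2) (0,1) (0,0) (1,3) (2,3) (3,3) (4,3)
Union (8 distinct): (0,0) (0,1) (0,2) (0,4) (1,3) (2,3) (3,3) (4,3)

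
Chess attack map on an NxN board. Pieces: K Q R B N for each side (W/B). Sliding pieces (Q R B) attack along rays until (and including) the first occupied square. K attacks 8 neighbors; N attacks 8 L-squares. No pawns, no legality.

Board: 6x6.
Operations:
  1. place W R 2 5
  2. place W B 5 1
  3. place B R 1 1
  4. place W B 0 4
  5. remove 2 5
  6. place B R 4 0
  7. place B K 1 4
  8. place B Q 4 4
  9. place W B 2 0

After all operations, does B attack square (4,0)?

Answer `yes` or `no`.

Op 1: place WR@(2,5)
Op 2: place WB@(5,1)
Op 3: place BR@(1,1)
Op 4: place WB@(0,4)
Op 5: remove (2,5)
Op 6: place BR@(4,0)
Op 7: place BK@(1,4)
Op 8: place BQ@(4,4)
Op 9: place WB@(2,0)
Per-piece attacks for B:
  BR@(1,1): attacks (1,2) (1,3) (1,4) (1,0) (2,1) (3,1) (4,1) (5,1) (0,1) [ray(0,1) blocked at (1,4); ray(1,0) blocked at (5,1)]
  BK@(1,4): attacks (1,5) (1,3) (2,4) (0,4) (2,5) (2,3) (0,5) (0,3)
  BR@(4,0): attacks (4,1) (4,2) (4,3) (4,4) (5,0) (3,0) (2,0) [ray(0,1) blocked at (4,4); ray(-1,0) blocked at (2,0)]
  BQ@(4,4): attacks (4,5) (4,3) (4,2) (4,1) (4,0) (5,4) (3,4) (2,4) (1,4) (5,5) (5,3) (3,5) (3,3) (2,2) (1,1) [ray(0,-1) blocked at (4,0); ray(-1,0) blocked at (1,4); ray(-1,-1) blocked at (1,1)]
B attacks (4,0): yes

Answer: yes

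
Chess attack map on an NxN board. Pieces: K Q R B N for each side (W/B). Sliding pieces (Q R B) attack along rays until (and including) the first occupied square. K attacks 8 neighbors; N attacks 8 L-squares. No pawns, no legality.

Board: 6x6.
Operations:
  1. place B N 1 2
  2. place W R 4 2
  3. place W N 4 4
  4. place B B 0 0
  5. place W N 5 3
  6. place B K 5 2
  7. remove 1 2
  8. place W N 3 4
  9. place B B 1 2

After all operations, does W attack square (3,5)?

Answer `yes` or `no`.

Op 1: place BN@(1,2)
Op 2: place WR@(4,2)
Op 3: place WN@(4,4)
Op 4: place BB@(0,0)
Op 5: place WN@(5,3)
Op 6: place BK@(5,2)
Op 7: remove (1,2)
Op 8: place WN@(3,4)
Op 9: place BB@(1,2)
Per-piece attacks for W:
  WN@(3,4): attacks (5,5) (1,5) (4,2) (5,3) (2,2) (1,3)
  WR@(4,2): attacks (4,3) (4,4) (4,1) (4,0) (5,2) (3,2) (2,2) (1,2) [ray(0,1) blocked at (4,4); ray(1,0) blocked at (5,2); ray(-1,0) blocked at (1,2)]
  WN@(4,4): attacks (2,5) (5,2) (3,2) (2,3)
  WN@(5,3): attacks (4,5) (3,4) (4,1) (3,2)
W attacks (3,5): no

Answer: no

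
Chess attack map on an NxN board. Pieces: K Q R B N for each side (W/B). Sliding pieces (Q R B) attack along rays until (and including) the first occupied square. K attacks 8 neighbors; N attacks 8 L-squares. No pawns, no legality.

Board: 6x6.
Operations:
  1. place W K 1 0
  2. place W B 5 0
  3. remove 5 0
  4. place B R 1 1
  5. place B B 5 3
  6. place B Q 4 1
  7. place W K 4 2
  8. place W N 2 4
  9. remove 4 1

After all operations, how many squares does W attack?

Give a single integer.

Op 1: place WK@(1,0)
Op 2: place WB@(5,0)
Op 3: remove (5,0)
Op 4: place BR@(1,1)
Op 5: place BB@(5,3)
Op 6: place BQ@(4,1)
Op 7: place WK@(4,2)
Op 8: place WN@(2,4)
Op 9: remove (4,1)
Per-piece attacks for W:
  WK@(1,0): attacks (1,1) (2,0) (0,0) (2,1) (0,1)
  WN@(2,4): attacks (4,5) (0,5) (3,2) (4,3) (1,2) (0,3)
  WK@(4,2): attacks (4,3) (4,1) (5,2) (3,2) (5,3) (5,1) (3,3) (3,1)
Union (17 distinct): (0,0) (0,1) (0,3) (0,5) (1,1) (1,2) (2,0) (2,1) (3,1) (3,2) (3,3) (4,1) (4,3) (4,5) (5,1) (5,2) (5,3)

Answer: 17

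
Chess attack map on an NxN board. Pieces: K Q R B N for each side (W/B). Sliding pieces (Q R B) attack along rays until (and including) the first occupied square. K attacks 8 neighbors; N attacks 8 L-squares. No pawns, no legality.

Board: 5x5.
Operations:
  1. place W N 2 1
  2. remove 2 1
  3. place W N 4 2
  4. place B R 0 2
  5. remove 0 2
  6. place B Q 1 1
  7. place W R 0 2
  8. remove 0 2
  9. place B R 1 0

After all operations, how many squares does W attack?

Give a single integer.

Op 1: place WN@(2,1)
Op 2: remove (2,1)
Op 3: place WN@(4,2)
Op 4: place BR@(0,2)
Op 5: remove (0,2)
Op 6: place BQ@(1,1)
Op 7: place WR@(0,2)
Op 8: remove (0,2)
Op 9: place BR@(1,0)
Per-piece attacks for W:
  WN@(4,2): attacks (3,4) (2,3) (3,0) (2,1)
Union (4 distinct): (2,1) (2,3) (3,0) (3,4)

Answer: 4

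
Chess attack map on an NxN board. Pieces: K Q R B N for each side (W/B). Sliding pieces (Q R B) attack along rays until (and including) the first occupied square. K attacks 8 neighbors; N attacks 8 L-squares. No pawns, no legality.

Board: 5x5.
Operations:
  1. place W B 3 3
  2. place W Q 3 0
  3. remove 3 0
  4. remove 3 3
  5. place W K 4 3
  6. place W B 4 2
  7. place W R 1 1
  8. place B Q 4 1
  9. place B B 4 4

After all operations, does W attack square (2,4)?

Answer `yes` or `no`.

Answer: yes

Derivation:
Op 1: place WB@(3,3)
Op 2: place WQ@(3,0)
Op 3: remove (3,0)
Op 4: remove (3,3)
Op 5: place WK@(4,3)
Op 6: place WB@(4,2)
Op 7: place WR@(1,1)
Op 8: place BQ@(4,1)
Op 9: place BB@(4,4)
Per-piece attacks for W:
  WR@(1,1): attacks (1,2) (1,3) (1,4) (1,0) (2,1) (3,1) (4,1) (0,1) [ray(1,0) blocked at (4,1)]
  WB@(4,2): attacks (3,3) (2,4) (3,1) (2,0)
  WK@(4,3): attacks (4,4) (4,2) (3,3) (3,4) (3,2)
W attacks (2,4): yes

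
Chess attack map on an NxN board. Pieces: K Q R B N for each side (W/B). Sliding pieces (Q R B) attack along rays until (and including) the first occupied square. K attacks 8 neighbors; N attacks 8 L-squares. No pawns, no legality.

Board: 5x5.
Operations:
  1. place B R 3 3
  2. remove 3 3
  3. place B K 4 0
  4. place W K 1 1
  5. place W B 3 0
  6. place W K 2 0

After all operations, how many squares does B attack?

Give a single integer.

Answer: 3

Derivation:
Op 1: place BR@(3,3)
Op 2: remove (3,3)
Op 3: place BK@(4,0)
Op 4: place WK@(1,1)
Op 5: place WB@(3,0)
Op 6: place WK@(2,0)
Per-piece attacks for B:
  BK@(4,0): attacks (4,1) (3,0) (3,1)
Union (3 distinct): (3,0) (3,1) (4,1)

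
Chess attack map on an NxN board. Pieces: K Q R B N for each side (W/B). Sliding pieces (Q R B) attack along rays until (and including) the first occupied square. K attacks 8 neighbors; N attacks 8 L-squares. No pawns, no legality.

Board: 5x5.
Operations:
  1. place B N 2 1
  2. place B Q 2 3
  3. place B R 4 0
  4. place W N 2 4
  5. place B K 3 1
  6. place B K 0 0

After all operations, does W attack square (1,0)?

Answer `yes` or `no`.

Answer: no

Derivation:
Op 1: place BN@(2,1)
Op 2: place BQ@(2,3)
Op 3: place BR@(4,0)
Op 4: place WN@(2,4)
Op 5: place BK@(3,1)
Op 6: place BK@(0,0)
Per-piece attacks for W:
  WN@(2,4): attacks (3,2) (4,3) (1,2) (0,3)
W attacks (1,0): no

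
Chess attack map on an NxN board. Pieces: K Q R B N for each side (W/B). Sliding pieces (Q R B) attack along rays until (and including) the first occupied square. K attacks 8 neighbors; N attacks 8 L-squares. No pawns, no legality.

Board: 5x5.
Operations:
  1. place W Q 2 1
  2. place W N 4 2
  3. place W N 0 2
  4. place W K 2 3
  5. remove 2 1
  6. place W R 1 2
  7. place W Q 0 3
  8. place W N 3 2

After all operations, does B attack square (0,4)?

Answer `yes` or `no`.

Answer: no

Derivation:
Op 1: place WQ@(2,1)
Op 2: place WN@(4,2)
Op 3: place WN@(0,2)
Op 4: place WK@(2,3)
Op 5: remove (2,1)
Op 6: place WR@(1,2)
Op 7: place WQ@(0,3)
Op 8: place WN@(3,2)
Per-piece attacks for B:
B attacks (0,4): no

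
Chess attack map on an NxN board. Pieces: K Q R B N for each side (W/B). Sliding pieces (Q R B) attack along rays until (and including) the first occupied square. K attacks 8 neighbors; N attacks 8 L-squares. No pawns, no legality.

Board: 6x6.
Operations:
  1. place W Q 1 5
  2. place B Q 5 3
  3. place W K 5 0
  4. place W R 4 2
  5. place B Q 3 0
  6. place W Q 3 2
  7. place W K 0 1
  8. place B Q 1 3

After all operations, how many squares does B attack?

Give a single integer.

Answer: 30

Derivation:
Op 1: place WQ@(1,5)
Op 2: place BQ@(5,3)
Op 3: place WK@(5,0)
Op 4: place WR@(4,2)
Op 5: place BQ@(3,0)
Op 6: place WQ@(3,2)
Op 7: place WK@(0,1)
Op 8: place BQ@(1,3)
Per-piece attacks for B:
  BQ@(1,3): attacks (1,4) (1,5) (1,2) (1,1) (1,0) (2,3) (3,3) (4,3) (5,3) (0,3) (2,4) (3,5) (2,2) (3,1) (4,0) (0,4) (0,2) [ray(0,1) blocked at (1,5); ray(1,0) blocked at (5,3)]
  BQ@(3,0): attacks (3,1) (3,2) (4,0) (5,0) (2,0) (1,0) (0,0) (4,1) (5,2) (2,1) (1,2) (0,3) [ray(0,1) blocked at (3,2); ray(1,0) blocked at (5,0)]
  BQ@(5,3): attacks (5,4) (5,5) (5,2) (5,1) (5,0) (4,3) (3,3) (2,3) (1,3) (4,4) (3,5) (4,2) [ray(0,-1) blocked at (5,0); ray(-1,0) blocked at (1,3); ray(-1,-1) blocked at (4,2)]
Union (30 distinct): (0,0) (0,2) (0,3) (0,4) (1,0) (1,1) (1,2) (1,3) (1,4) (1,5) (2,0) (2,1) (2,2) (2,3) (2,4) (3,1) (3,2) (3,3) (3,5) (4,0) (4,1) (4,2) (4,3) (4,4) (5,0) (5,1) (5,2) (5,3) (5,4) (5,5)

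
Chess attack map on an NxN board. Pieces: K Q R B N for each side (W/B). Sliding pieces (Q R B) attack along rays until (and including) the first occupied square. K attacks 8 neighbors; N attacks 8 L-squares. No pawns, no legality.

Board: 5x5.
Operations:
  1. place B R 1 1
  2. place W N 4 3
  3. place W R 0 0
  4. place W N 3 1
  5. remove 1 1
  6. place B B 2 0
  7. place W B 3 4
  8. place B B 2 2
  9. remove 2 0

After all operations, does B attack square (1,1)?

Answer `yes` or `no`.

Answer: yes

Derivation:
Op 1: place BR@(1,1)
Op 2: place WN@(4,3)
Op 3: place WR@(0,0)
Op 4: place WN@(3,1)
Op 5: remove (1,1)
Op 6: place BB@(2,0)
Op 7: place WB@(3,4)
Op 8: place BB@(2,2)
Op 9: remove (2,0)
Per-piece attacks for B:
  BB@(2,2): attacks (3,3) (4,4) (3,1) (1,3) (0,4) (1,1) (0,0) [ray(1,-1) blocked at (3,1); ray(-1,-1) blocked at (0,0)]
B attacks (1,1): yes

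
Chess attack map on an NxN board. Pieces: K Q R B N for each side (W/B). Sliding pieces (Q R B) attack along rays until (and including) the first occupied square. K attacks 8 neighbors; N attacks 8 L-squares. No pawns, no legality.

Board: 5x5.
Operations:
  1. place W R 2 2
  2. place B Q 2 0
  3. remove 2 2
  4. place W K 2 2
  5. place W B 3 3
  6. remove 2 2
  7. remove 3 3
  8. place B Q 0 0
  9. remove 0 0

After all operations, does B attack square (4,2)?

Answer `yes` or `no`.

Answer: yes

Derivation:
Op 1: place WR@(2,2)
Op 2: place BQ@(2,0)
Op 3: remove (2,2)
Op 4: place WK@(2,2)
Op 5: place WB@(3,3)
Op 6: remove (2,2)
Op 7: remove (3,3)
Op 8: place BQ@(0,0)
Op 9: remove (0,0)
Per-piece attacks for B:
  BQ@(2,0): attacks (2,1) (2,2) (2,3) (2,4) (3,0) (4,0) (1,0) (0,0) (3,1) (4,2) (1,1) (0,2)
B attacks (4,2): yes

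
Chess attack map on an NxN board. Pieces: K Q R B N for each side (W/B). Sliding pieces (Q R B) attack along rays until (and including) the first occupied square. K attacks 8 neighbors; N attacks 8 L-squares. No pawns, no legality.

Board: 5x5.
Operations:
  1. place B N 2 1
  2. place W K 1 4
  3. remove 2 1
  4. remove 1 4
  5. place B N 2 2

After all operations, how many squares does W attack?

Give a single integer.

Answer: 0

Derivation:
Op 1: place BN@(2,1)
Op 2: place WK@(1,4)
Op 3: remove (2,1)
Op 4: remove (1,4)
Op 5: place BN@(2,2)
Per-piece attacks for W:
Union (0 distinct): (none)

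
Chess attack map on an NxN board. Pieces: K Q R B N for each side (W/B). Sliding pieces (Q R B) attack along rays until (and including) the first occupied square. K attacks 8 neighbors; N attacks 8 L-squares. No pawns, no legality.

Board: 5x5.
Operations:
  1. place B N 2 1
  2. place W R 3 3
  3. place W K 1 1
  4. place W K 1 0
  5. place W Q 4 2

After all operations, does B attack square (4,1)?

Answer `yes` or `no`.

Op 1: place BN@(2,1)
Op 2: place WR@(3,3)
Op 3: place WK@(1,1)
Op 4: place WK@(1,0)
Op 5: place WQ@(4,2)
Per-piece attacks for B:
  BN@(2,1): attacks (3,3) (4,2) (1,3) (0,2) (4,0) (0,0)
B attacks (4,1): no

Answer: no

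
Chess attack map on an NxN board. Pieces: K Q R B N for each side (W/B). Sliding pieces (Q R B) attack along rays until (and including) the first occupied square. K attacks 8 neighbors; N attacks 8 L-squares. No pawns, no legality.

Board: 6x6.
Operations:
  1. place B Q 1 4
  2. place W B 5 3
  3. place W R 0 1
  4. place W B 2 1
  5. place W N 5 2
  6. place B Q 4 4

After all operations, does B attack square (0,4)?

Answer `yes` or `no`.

Op 1: place BQ@(1,4)
Op 2: place WB@(5,3)
Op 3: place WR@(0,1)
Op 4: place WB@(2,1)
Op 5: place WN@(5,2)
Op 6: place BQ@(4,4)
Per-piece attacks for B:
  BQ@(1,4): attacks (1,5) (1,3) (1,2) (1,1) (1,0) (2,4) (3,4) (4,4) (0,4) (2,5) (2,3) (3,2) (4,1) (5,0) (0,5) (0,3) [ray(1,0) blocked at (4,4)]
  BQ@(4,4): attacks (4,5) (4,3) (4,2) (4,1) (4,0) (5,4) (3,4) (2,4) (1,4) (5,5) (5,3) (3,5) (3,3) (2,2) (1,1) (0,0) [ray(-1,0) blocked at (1,4); ray(1,-1) blocked at (5,3)]
B attacks (0,4): yes

Answer: yes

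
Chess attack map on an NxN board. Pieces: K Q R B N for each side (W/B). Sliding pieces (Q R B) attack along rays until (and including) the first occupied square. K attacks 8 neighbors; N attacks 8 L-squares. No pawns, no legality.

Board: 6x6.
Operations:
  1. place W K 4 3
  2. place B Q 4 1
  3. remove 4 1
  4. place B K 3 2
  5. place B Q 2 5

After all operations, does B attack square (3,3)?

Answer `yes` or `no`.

Op 1: place WK@(4,3)
Op 2: place BQ@(4,1)
Op 3: remove (4,1)
Op 4: place BK@(3,2)
Op 5: place BQ@(2,5)
Per-piece attacks for B:
  BQ@(2,5): attacks (2,4) (2,3) (2,2) (2,1) (2,0) (3,5) (4,5) (5,5) (1,5) (0,5) (3,4) (4,3) (1,4) (0,3) [ray(1,-1) blocked at (4,3)]
  BK@(3,2): attacks (3,3) (3,1) (4,2) (2,2) (4,3) (4,1) (2,3) (2,1)
B attacks (3,3): yes

Answer: yes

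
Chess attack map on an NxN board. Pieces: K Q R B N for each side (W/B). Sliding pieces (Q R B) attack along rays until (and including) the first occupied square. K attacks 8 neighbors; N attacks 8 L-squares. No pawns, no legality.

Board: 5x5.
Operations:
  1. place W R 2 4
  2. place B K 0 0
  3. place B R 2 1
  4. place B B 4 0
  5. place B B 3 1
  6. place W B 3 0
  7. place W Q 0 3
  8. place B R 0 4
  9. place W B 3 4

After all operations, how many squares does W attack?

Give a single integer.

Op 1: place WR@(2,4)
Op 2: place BK@(0,0)
Op 3: place BR@(2,1)
Op 4: place BB@(4,0)
Op 5: place BB@(3,1)
Op 6: place WB@(3,0)
Op 7: place WQ@(0,3)
Op 8: place BR@(0,4)
Op 9: place WB@(3,4)
Per-piece attacks for W:
  WQ@(0,3): attacks (0,4) (0,2) (0,1) (0,0) (1,3) (2,3) (3,3) (4,3) (1,4) (1,2) (2,1) [ray(0,1) blocked at (0,4); ray(0,-1) blocked at (0,0); ray(1,-1) blocked at (2,1)]
  WR@(2,4): attacks (2,3) (2,2) (2,1) (3,4) (1,4) (0,4) [ray(0,-1) blocked at (2,1); ray(1,0) blocked at (3,4); ray(-1,0) blocked at (0,4)]
  WB@(3,0): attacks (4,1) (2,1) [ray(-1,1) blocked at (2,1)]
  WB@(3,4): attacks (4,3) (2,3) (1,2) (0,1)
Union (14 distinct): (0,0) (0,1) (0,2) (0,4) (1,2) (1,3) (1,4) (2,1) (2,2) (2,3) (3,3) (3,4) (4,1) (4,3)

Answer: 14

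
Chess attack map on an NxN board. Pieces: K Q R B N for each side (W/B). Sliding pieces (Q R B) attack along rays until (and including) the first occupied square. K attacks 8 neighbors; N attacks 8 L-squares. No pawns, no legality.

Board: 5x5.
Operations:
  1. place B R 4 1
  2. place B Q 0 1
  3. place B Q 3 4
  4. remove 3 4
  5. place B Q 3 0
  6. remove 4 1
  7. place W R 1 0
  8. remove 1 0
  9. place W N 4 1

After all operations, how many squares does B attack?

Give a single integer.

Answer: 16

Derivation:
Op 1: place BR@(4,1)
Op 2: place BQ@(0,1)
Op 3: place BQ@(3,4)
Op 4: remove (3,4)
Op 5: place BQ@(3,0)
Op 6: remove (4,1)
Op 7: place WR@(1,0)
Op 8: remove (1,0)
Op 9: place WN@(4,1)
Per-piece attacks for B:
  BQ@(0,1): attacks (0,2) (0,3) (0,4) (0,0) (1,1) (2,1) (3,1) (4,1) (1,2) (2,3) (3,4) (1,0) [ray(1,0) blocked at (4,1)]
  BQ@(3,0): attacks (3,1) (3,2) (3,3) (3,4) (4,0) (2,0) (1,0) (0,0) (4,1) (2,1) (1,2) (0,3) [ray(1,1) blocked at (4,1)]
Union (16 distinct): (0,0) (0,2) (0,3) (0,4) (1,0) (1,1) (1,2) (2,0) (2,1) (2,3) (3,1) (3,2) (3,3) (3,4) (4,0) (4,1)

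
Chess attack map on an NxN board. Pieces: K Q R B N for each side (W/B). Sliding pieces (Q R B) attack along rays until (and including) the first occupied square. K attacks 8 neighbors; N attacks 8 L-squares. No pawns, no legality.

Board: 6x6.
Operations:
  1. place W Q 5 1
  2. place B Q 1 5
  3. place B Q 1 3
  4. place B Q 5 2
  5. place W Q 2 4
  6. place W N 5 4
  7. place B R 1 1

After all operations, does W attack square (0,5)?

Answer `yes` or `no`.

Op 1: place WQ@(5,1)
Op 2: place BQ@(1,5)
Op 3: place BQ@(1,3)
Op 4: place BQ@(5,2)
Op 5: place WQ@(2,4)
Op 6: place WN@(5,4)
Op 7: place BR@(1,1)
Per-piece attacks for W:
  WQ@(2,4): attacks (2,5) (2,3) (2,2) (2,1) (2,0) (3,4) (4,4) (5,4) (1,4) (0,4) (3,5) (3,3) (4,2) (5,1) (1,5) (1,3) [ray(1,0) blocked at (5,4); ray(1,-1) blocked at (5,1); ray(-1,1) blocked at (1,5); ray(-1,-1) blocked at (1,3)]
  WQ@(5,1): attacks (5,2) (5,0) (4,1) (3,1) (2,1) (1,1) (4,2) (3,3) (2,4) (4,0) [ray(0,1) blocked at (5,2); ray(-1,0) blocked at (1,1); ray(-1,1) blocked at (2,4)]
  WN@(5,4): attacks (3,5) (4,2) (3,3)
W attacks (0,5): no

Answer: no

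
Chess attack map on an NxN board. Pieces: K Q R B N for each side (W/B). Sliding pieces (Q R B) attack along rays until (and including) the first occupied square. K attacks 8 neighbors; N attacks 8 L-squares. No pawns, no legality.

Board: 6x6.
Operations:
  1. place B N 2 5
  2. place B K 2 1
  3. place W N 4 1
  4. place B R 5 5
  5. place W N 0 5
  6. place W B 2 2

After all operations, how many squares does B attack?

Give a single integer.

Answer: 20

Derivation:
Op 1: place BN@(2,5)
Op 2: place BK@(2,1)
Op 3: place WN@(4,1)
Op 4: place BR@(5,5)
Op 5: place WN@(0,5)
Op 6: place WB@(2,2)
Per-piece attacks for B:
  BK@(2,1): attacks (2,2) (2,0) (3,1) (1,1) (3,2) (3,0) (1,2) (1,0)
  BN@(2,5): attacks (3,3) (4,4) (1,3) (0,4)
  BR@(5,5): attacks (5,4) (5,3) (5,2) (5,1) (5,0) (4,5) (3,5) (2,5) [ray(-1,0) blocked at (2,5)]
Union (20 distinct): (0,4) (1,0) (1,1) (1,2) (1,3) (2,0) (2,2) (2,5) (3,0) (3,1) (3,2) (3,3) (3,5) (4,4) (4,5) (5,0) (5,1) (5,2) (5,3) (5,4)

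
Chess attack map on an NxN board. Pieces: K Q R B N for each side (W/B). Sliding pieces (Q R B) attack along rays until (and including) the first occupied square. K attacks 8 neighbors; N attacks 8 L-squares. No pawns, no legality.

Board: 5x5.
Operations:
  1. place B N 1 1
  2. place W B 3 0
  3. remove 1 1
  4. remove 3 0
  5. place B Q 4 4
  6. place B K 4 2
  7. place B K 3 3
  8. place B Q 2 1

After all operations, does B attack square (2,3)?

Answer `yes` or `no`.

Op 1: place BN@(1,1)
Op 2: place WB@(3,0)
Op 3: remove (1,1)
Op 4: remove (3,0)
Op 5: place BQ@(4,4)
Op 6: place BK@(4,2)
Op 7: place BK@(3,3)
Op 8: place BQ@(2,1)
Per-piece attacks for B:
  BQ@(2,1): attacks (2,2) (2,3) (2,4) (2,0) (3,1) (4,1) (1,1) (0,1) (3,2) (4,3) (3,0) (1,2) (0,3) (1,0)
  BK@(3,3): attacks (3,4) (3,2) (4,3) (2,3) (4,4) (4,2) (2,4) (2,2)
  BK@(4,2): attacks (4,3) (4,1) (3,2) (3,3) (3,1)
  BQ@(4,4): attacks (4,3) (4,2) (3,4) (2,4) (1,4) (0,4) (3,3) [ray(0,-1) blocked at (4,2); ray(-1,-1) blocked at (3,3)]
B attacks (2,3): yes

Answer: yes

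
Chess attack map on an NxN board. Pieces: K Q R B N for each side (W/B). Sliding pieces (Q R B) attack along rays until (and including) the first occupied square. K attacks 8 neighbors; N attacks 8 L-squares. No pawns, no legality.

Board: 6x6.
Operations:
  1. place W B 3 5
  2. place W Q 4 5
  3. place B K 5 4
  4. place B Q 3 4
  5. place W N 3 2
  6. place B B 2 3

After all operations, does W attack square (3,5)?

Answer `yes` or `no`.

Answer: yes

Derivation:
Op 1: place WB@(3,5)
Op 2: place WQ@(4,5)
Op 3: place BK@(5,4)
Op 4: place BQ@(3,4)
Op 5: place WN@(3,2)
Op 6: place BB@(2,3)
Per-piece attacks for W:
  WN@(3,2): attacks (4,4) (5,3) (2,4) (1,3) (4,0) (5,1) (2,0) (1,1)
  WB@(3,5): attacks (4,4) (5,3) (2,4) (1,3) (0,2)
  WQ@(4,5): attacks (4,4) (4,3) (4,2) (4,1) (4,0) (5,5) (3,5) (5,4) (3,4) [ray(-1,0) blocked at (3,5); ray(1,-1) blocked at (5,4); ray(-1,-1) blocked at (3,4)]
W attacks (3,5): yes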